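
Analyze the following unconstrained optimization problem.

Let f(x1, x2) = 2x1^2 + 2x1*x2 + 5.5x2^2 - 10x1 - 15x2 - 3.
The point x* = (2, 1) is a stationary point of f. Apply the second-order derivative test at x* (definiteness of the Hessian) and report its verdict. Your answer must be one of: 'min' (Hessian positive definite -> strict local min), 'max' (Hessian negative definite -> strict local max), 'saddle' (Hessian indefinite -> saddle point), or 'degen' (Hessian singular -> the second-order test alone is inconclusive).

Compute the Hessian H = grad^2 f:
  H = [[4, 2], [2, 11]]
Verify stationarity: grad f(x*) = H x* + g = (0, 0).
Eigenvalues of H: 3.4689, 11.5311.
Both eigenvalues > 0, so H is positive definite -> x* is a strict local min.

min


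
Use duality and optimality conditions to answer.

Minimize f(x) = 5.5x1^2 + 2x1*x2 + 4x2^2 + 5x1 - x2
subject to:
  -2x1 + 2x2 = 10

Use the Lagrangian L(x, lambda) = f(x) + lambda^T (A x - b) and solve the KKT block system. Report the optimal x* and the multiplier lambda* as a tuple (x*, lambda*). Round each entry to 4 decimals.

Form the Lagrangian:
  L(x, lambda) = (1/2) x^T Q x + c^T x + lambda^T (A x - b)
Stationarity (grad_x L = 0): Q x + c + A^T lambda = 0.
Primal feasibility: A x = b.

This gives the KKT block system:
  [ Q   A^T ] [ x     ]   [-c ]
  [ A    0  ] [ lambda ] = [ b ]

Solving the linear system:
  x*      = (-2.3478, 2.6522)
  lambda* = (-7.7609)
  f(x*)   = 31.6087

x* = (-2.3478, 2.6522), lambda* = (-7.7609)


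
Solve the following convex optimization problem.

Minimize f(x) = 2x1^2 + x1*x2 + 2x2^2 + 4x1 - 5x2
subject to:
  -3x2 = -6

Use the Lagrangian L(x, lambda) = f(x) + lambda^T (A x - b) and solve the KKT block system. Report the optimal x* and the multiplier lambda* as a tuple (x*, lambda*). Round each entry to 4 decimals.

Form the Lagrangian:
  L(x, lambda) = (1/2) x^T Q x + c^T x + lambda^T (A x - b)
Stationarity (grad_x L = 0): Q x + c + A^T lambda = 0.
Primal feasibility: A x = b.

This gives the KKT block system:
  [ Q   A^T ] [ x     ]   [-c ]
  [ A    0  ] [ lambda ] = [ b ]

Solving the linear system:
  x*      = (-1.5, 2)
  lambda* = (0.5)
  f(x*)   = -6.5

x* = (-1.5, 2), lambda* = (0.5)


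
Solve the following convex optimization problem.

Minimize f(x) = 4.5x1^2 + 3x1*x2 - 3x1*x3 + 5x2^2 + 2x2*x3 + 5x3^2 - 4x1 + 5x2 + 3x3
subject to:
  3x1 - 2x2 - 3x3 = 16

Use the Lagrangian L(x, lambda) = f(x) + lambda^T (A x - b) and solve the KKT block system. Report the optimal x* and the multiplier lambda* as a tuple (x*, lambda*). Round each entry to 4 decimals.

Form the Lagrangian:
  L(x, lambda) = (1/2) x^T Q x + c^T x + lambda^T (A x - b)
Stationarity (grad_x L = 0): Q x + c + A^T lambda = 0.
Primal feasibility: A x = b.

This gives the KKT block system:
  [ Q   A^T ] [ x     ]   [-c ]
  [ A    0  ] [ lambda ] = [ b ]

Solving the linear system:
  x*      = (3.0116, -2.4532, -0.6863)
  lambda* = (-5.9346)
  f(x*)   = 34.2916

x* = (3.0116, -2.4532, -0.6863), lambda* = (-5.9346)


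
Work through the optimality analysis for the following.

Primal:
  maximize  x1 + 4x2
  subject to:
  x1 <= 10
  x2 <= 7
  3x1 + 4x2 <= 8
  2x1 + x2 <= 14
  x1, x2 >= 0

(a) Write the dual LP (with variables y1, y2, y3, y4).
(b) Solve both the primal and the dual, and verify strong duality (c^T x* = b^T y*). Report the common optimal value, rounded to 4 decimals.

The standard primal-dual pair for 'max c^T x s.t. A x <= b, x >= 0' is:
  Dual:  min b^T y  s.t.  A^T y >= c,  y >= 0.

So the dual LP is:
  minimize  10y1 + 7y2 + 8y3 + 14y4
  subject to:
    y1 + 3y3 + 2y4 >= 1
    y2 + 4y3 + y4 >= 4
    y1, y2, y3, y4 >= 0

Solving the primal: x* = (0, 2).
  primal value c^T x* = 8.
Solving the dual: y* = (0, 0, 1, 0).
  dual value b^T y* = 8.
Strong duality: c^T x* = b^T y*. Confirmed.

8


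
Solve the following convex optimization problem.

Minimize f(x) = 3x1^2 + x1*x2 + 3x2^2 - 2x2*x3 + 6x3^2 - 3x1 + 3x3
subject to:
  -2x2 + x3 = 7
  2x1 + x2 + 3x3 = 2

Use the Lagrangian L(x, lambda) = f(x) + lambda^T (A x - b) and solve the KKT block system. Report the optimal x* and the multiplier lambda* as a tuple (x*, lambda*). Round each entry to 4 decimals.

Form the Lagrangian:
  L(x, lambda) = (1/2) x^T Q x + c^T x + lambda^T (A x - b)
Stationarity (grad_x L = 0): Q x + c + A^T lambda = 0.
Primal feasibility: A x = b.

This gives the KKT block system:
  [ Q   A^T ] [ x     ]   [-c ]
  [ A    0  ] [ lambda ] = [ b ]

Solving the linear system:
  x*      = (1.7156, -3.2044, 0.5911)
  lambda* = (-10.3689, -2.0444)
  f(x*)   = 36.6489

x* = (1.7156, -3.2044, 0.5911), lambda* = (-10.3689, -2.0444)


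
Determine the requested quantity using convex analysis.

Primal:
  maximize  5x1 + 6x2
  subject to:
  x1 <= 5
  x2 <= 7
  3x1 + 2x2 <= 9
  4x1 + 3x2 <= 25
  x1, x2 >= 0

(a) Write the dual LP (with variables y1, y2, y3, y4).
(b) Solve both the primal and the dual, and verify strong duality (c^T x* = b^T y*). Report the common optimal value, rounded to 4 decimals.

The standard primal-dual pair for 'max c^T x s.t. A x <= b, x >= 0' is:
  Dual:  min b^T y  s.t.  A^T y >= c,  y >= 0.

So the dual LP is:
  minimize  5y1 + 7y2 + 9y3 + 25y4
  subject to:
    y1 + 3y3 + 4y4 >= 5
    y2 + 2y3 + 3y4 >= 6
    y1, y2, y3, y4 >= 0

Solving the primal: x* = (0, 4.5).
  primal value c^T x* = 27.
Solving the dual: y* = (0, 0, 3, 0).
  dual value b^T y* = 27.
Strong duality: c^T x* = b^T y*. Confirmed.

27


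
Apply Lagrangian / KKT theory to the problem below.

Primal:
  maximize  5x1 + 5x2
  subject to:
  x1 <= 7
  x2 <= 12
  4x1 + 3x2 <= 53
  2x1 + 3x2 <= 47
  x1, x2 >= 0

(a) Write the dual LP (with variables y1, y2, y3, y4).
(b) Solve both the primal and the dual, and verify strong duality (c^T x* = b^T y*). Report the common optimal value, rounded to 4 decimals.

The standard primal-dual pair for 'max c^T x s.t. A x <= b, x >= 0' is:
  Dual:  min b^T y  s.t.  A^T y >= c,  y >= 0.

So the dual LP is:
  minimize  7y1 + 12y2 + 53y3 + 47y4
  subject to:
    y1 + 4y3 + 2y4 >= 5
    y2 + 3y3 + 3y4 >= 5
    y1, y2, y3, y4 >= 0

Solving the primal: x* = (4.25, 12).
  primal value c^T x* = 81.25.
Solving the dual: y* = (0, 1.25, 1.25, 0).
  dual value b^T y* = 81.25.
Strong duality: c^T x* = b^T y*. Confirmed.

81.25


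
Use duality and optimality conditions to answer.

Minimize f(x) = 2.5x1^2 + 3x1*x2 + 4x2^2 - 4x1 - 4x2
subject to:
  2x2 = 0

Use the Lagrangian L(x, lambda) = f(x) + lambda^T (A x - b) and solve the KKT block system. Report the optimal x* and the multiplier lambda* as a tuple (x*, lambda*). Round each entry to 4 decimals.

Form the Lagrangian:
  L(x, lambda) = (1/2) x^T Q x + c^T x + lambda^T (A x - b)
Stationarity (grad_x L = 0): Q x + c + A^T lambda = 0.
Primal feasibility: A x = b.

This gives the KKT block system:
  [ Q   A^T ] [ x     ]   [-c ]
  [ A    0  ] [ lambda ] = [ b ]

Solving the linear system:
  x*      = (0.8, 0)
  lambda* = (0.8)
  f(x*)   = -1.6

x* = (0.8, 0), lambda* = (0.8)


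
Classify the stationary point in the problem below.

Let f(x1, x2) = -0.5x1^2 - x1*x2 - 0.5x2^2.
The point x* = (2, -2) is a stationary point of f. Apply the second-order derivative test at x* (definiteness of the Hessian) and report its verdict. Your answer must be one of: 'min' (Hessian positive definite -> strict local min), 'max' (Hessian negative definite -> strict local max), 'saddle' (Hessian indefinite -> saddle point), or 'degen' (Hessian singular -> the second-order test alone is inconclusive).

Compute the Hessian H = grad^2 f:
  H = [[-1, -1], [-1, -1]]
Verify stationarity: grad f(x*) = H x* + g = (0, 0).
Eigenvalues of H: -2, 0.
H has a zero eigenvalue (singular; negative semidefinite but not definite), so H is neither positive definite, negative definite, nor indefinite. The second-order test alone is inconclusive -> degen.
(Indeed, f is constant along the null direction of H through x*, so x* is not a strict local extremum.)

degen


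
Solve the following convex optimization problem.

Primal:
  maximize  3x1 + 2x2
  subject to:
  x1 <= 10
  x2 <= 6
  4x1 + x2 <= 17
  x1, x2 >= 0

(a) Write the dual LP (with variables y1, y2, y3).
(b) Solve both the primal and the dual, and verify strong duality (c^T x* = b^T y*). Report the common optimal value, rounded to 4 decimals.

The standard primal-dual pair for 'max c^T x s.t. A x <= b, x >= 0' is:
  Dual:  min b^T y  s.t.  A^T y >= c,  y >= 0.

So the dual LP is:
  minimize  10y1 + 6y2 + 17y3
  subject to:
    y1 + 4y3 >= 3
    y2 + y3 >= 2
    y1, y2, y3 >= 0

Solving the primal: x* = (2.75, 6).
  primal value c^T x* = 20.25.
Solving the dual: y* = (0, 1.25, 0.75).
  dual value b^T y* = 20.25.
Strong duality: c^T x* = b^T y*. Confirmed.

20.25


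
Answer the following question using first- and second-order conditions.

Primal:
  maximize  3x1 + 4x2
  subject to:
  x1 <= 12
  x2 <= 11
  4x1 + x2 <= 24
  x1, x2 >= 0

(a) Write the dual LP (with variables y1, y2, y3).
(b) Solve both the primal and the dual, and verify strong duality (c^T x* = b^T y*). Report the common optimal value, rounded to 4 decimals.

The standard primal-dual pair for 'max c^T x s.t. A x <= b, x >= 0' is:
  Dual:  min b^T y  s.t.  A^T y >= c,  y >= 0.

So the dual LP is:
  minimize  12y1 + 11y2 + 24y3
  subject to:
    y1 + 4y3 >= 3
    y2 + y3 >= 4
    y1, y2, y3 >= 0

Solving the primal: x* = (3.25, 11).
  primal value c^T x* = 53.75.
Solving the dual: y* = (0, 3.25, 0.75).
  dual value b^T y* = 53.75.
Strong duality: c^T x* = b^T y*. Confirmed.

53.75


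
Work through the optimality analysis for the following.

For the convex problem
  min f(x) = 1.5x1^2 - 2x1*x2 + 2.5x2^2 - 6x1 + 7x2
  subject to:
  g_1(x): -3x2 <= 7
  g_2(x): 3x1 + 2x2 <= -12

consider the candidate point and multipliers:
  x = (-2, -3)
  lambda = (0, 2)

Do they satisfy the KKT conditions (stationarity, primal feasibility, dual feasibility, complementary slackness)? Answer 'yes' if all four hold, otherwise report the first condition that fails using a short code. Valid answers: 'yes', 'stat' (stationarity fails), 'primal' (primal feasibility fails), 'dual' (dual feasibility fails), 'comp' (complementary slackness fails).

Gradient of f: grad f(x) = Q x + c = (-6, -4)
Constraint values g_i(x) = a_i^T x - b_i:
  g_1((-2, -3)) = 2
  g_2((-2, -3)) = 0
Stationarity residual: grad f(x) + sum_i lambda_i a_i = (0, 0)
  -> stationarity OK
Primal feasibility (all g_i <= 0): FAILS
Dual feasibility (all lambda_i >= 0): OK
Complementary slackness (lambda_i * g_i(x) = 0 for all i): OK

Verdict: the first failing condition is primal_feasibility -> primal.

primal


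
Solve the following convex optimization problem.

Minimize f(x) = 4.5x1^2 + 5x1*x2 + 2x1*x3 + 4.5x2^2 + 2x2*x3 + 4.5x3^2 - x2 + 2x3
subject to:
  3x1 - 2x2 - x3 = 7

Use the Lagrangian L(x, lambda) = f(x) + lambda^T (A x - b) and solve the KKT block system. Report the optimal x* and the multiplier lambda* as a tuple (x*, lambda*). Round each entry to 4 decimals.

Form the Lagrangian:
  L(x, lambda) = (1/2) x^T Q x + c^T x + lambda^T (A x - b)
Stationarity (grad_x L = 0): Q x + c + A^T lambda = 0.
Primal feasibility: A x = b.

This gives the KKT block system:
  [ Q   A^T ] [ x     ]   [-c ]
  [ A    0  ] [ lambda ] = [ b ]

Solving the linear system:
  x*      = (1.4441, -1.0575, -0.5527)
  lambda* = (-2.2013)
  f(x*)   = 7.6805

x* = (1.4441, -1.0575, -0.5527), lambda* = (-2.2013)


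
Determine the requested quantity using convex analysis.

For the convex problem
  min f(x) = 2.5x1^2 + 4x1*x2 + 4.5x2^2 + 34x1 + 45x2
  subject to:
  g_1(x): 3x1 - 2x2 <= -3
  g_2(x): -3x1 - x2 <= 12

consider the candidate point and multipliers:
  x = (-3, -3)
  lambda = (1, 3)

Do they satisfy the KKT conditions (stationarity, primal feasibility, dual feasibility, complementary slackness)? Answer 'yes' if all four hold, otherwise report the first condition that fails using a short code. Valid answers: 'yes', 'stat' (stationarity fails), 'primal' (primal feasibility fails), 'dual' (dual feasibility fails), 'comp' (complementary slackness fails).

Gradient of f: grad f(x) = Q x + c = (7, 6)
Constraint values g_i(x) = a_i^T x - b_i:
  g_1((-3, -3)) = 0
  g_2((-3, -3)) = 0
Stationarity residual: grad f(x) + sum_i lambda_i a_i = (1, 1)
  -> stationarity FAILS
Primal feasibility (all g_i <= 0): OK
Dual feasibility (all lambda_i >= 0): OK
Complementary slackness (lambda_i * g_i(x) = 0 for all i): OK

Verdict: the first failing condition is stationarity -> stat.

stat


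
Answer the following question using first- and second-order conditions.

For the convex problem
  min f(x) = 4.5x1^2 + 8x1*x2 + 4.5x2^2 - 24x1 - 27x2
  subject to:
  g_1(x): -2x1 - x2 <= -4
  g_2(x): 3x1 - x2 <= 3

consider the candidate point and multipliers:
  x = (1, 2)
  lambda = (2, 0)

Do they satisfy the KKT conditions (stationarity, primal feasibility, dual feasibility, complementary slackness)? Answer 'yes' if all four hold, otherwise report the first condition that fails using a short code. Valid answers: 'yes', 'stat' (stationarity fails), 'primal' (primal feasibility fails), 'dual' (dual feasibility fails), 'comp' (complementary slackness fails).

Gradient of f: grad f(x) = Q x + c = (1, -1)
Constraint values g_i(x) = a_i^T x - b_i:
  g_1((1, 2)) = 0
  g_2((1, 2)) = -2
Stationarity residual: grad f(x) + sum_i lambda_i a_i = (-3, -3)
  -> stationarity FAILS
Primal feasibility (all g_i <= 0): OK
Dual feasibility (all lambda_i >= 0): OK
Complementary slackness (lambda_i * g_i(x) = 0 for all i): OK

Verdict: the first failing condition is stationarity -> stat.

stat


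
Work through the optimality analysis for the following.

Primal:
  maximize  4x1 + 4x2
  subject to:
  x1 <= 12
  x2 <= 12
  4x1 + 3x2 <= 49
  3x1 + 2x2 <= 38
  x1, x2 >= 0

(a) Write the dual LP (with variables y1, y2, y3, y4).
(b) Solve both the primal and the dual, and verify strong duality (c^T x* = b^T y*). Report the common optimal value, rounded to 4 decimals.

The standard primal-dual pair for 'max c^T x s.t. A x <= b, x >= 0' is:
  Dual:  min b^T y  s.t.  A^T y >= c,  y >= 0.

So the dual LP is:
  minimize  12y1 + 12y2 + 49y3 + 38y4
  subject to:
    y1 + 4y3 + 3y4 >= 4
    y2 + 3y3 + 2y4 >= 4
    y1, y2, y3, y4 >= 0

Solving the primal: x* = (3.25, 12).
  primal value c^T x* = 61.
Solving the dual: y* = (0, 1, 1, 0).
  dual value b^T y* = 61.
Strong duality: c^T x* = b^T y*. Confirmed.

61


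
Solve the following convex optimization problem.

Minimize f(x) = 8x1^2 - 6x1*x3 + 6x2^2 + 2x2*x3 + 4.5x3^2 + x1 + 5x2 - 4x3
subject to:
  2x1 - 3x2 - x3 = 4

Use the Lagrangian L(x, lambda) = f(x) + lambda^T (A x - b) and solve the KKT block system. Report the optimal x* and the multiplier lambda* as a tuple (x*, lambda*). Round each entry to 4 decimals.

Form the Lagrangian:
  L(x, lambda) = (1/2) x^T Q x + c^T x + lambda^T (A x - b)
Stationarity (grad_x L = 0): Q x + c + A^T lambda = 0.
Primal feasibility: A x = b.

This gives the KKT block system:
  [ Q   A^T ] [ x     ]   [-c ]
  [ A    0  ] [ lambda ] = [ b ]

Solving the linear system:
  x*      = (0.5715, -1.2186, 0.799)
  lambda* = (-2.6752)
  f(x*)   = 0.9916

x* = (0.5715, -1.2186, 0.799), lambda* = (-2.6752)


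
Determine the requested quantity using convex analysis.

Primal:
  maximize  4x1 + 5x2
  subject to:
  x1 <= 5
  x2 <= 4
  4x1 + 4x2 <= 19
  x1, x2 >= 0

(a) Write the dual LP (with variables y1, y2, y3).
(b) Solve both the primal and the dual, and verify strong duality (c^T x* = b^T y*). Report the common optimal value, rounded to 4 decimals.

The standard primal-dual pair for 'max c^T x s.t. A x <= b, x >= 0' is:
  Dual:  min b^T y  s.t.  A^T y >= c,  y >= 0.

So the dual LP is:
  minimize  5y1 + 4y2 + 19y3
  subject to:
    y1 + 4y3 >= 4
    y2 + 4y3 >= 5
    y1, y2, y3 >= 0

Solving the primal: x* = (0.75, 4).
  primal value c^T x* = 23.
Solving the dual: y* = (0, 1, 1).
  dual value b^T y* = 23.
Strong duality: c^T x* = b^T y*. Confirmed.

23


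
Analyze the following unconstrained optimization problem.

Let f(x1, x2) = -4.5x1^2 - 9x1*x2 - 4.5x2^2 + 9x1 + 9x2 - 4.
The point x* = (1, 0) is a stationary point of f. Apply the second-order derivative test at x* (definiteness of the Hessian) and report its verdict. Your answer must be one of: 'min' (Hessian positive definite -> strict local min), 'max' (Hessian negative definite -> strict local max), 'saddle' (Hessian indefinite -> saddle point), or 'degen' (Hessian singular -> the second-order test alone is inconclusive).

Compute the Hessian H = grad^2 f:
  H = [[-9, -9], [-9, -9]]
Verify stationarity: grad f(x*) = H x* + g = (0, 0).
Eigenvalues of H: -18, 0.
H has a zero eigenvalue (singular; negative semidefinite but not definite), so H is neither positive definite, negative definite, nor indefinite. The second-order test alone is inconclusive -> degen.
(Indeed, f is constant along the null direction of H through x*, so x* is not a strict local extremum.)

degen


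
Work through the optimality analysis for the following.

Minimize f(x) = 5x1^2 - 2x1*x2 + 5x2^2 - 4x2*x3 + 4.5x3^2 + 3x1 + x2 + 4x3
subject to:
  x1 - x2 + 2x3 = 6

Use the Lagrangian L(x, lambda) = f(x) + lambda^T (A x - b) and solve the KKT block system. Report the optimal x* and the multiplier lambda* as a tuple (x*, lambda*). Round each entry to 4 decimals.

Form the Lagrangian:
  L(x, lambda) = (1/2) x^T Q x + c^T x + lambda^T (A x - b)
Stationarity (grad_x L = 0): Q x + c + A^T lambda = 0.
Primal feasibility: A x = b.

This gives the KKT block system:
  [ Q   A^T ] [ x     ]   [-c ]
  [ A    0  ] [ lambda ] = [ b ]

Solving the linear system:
  x*      = (0.9687, -0.2813, 2.375)
  lambda* = (-13.25)
  f(x*)   = 45.8125

x* = (0.9687, -0.2813, 2.375), lambda* = (-13.25)


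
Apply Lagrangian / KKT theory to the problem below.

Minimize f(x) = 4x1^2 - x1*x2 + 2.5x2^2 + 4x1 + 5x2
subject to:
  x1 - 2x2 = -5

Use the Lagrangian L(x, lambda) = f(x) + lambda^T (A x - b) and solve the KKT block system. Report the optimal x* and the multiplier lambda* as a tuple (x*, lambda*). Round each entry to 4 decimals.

Form the Lagrangian:
  L(x, lambda) = (1/2) x^T Q x + c^T x + lambda^T (A x - b)
Stationarity (grad_x L = 0): Q x + c + A^T lambda = 0.
Primal feasibility: A x = b.

This gives the KKT block system:
  [ Q   A^T ] [ x     ]   [-c ]
  [ A    0  ] [ lambda ] = [ b ]

Solving the linear system:
  x*      = (-1.2424, 1.8788)
  lambda* = (7.8182)
  f(x*)   = 21.7576

x* = (-1.2424, 1.8788), lambda* = (7.8182)


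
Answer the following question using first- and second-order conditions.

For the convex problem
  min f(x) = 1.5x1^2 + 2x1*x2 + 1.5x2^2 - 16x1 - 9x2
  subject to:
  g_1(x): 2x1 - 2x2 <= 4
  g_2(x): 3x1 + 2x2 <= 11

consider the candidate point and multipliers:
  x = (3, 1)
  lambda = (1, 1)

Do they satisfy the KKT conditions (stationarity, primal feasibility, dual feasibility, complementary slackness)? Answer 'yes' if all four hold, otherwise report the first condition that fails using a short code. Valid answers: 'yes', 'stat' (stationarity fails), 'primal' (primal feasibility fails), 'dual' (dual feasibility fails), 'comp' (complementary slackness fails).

Gradient of f: grad f(x) = Q x + c = (-5, 0)
Constraint values g_i(x) = a_i^T x - b_i:
  g_1((3, 1)) = 0
  g_2((3, 1)) = 0
Stationarity residual: grad f(x) + sum_i lambda_i a_i = (0, 0)
  -> stationarity OK
Primal feasibility (all g_i <= 0): OK
Dual feasibility (all lambda_i >= 0): OK
Complementary slackness (lambda_i * g_i(x) = 0 for all i): OK

Verdict: yes, KKT holds.

yes


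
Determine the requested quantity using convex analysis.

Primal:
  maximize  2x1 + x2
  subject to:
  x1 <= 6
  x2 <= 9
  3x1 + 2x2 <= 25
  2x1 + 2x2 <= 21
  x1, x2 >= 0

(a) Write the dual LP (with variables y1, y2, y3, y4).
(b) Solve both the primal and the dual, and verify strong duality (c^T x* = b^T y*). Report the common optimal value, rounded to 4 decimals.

The standard primal-dual pair for 'max c^T x s.t. A x <= b, x >= 0' is:
  Dual:  min b^T y  s.t.  A^T y >= c,  y >= 0.

So the dual LP is:
  minimize  6y1 + 9y2 + 25y3 + 21y4
  subject to:
    y1 + 3y3 + 2y4 >= 2
    y2 + 2y3 + 2y4 >= 1
    y1, y2, y3, y4 >= 0

Solving the primal: x* = (6, 3.5).
  primal value c^T x* = 15.5.
Solving the dual: y* = (0.5, 0, 0.5, 0).
  dual value b^T y* = 15.5.
Strong duality: c^T x* = b^T y*. Confirmed.

15.5


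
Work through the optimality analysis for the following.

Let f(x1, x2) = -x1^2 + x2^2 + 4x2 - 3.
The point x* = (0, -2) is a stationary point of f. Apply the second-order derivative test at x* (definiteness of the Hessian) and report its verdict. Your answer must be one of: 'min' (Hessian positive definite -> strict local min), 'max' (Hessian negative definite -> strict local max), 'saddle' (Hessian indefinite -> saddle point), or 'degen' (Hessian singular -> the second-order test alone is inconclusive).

Compute the Hessian H = grad^2 f:
  H = [[-2, 0], [0, 2]]
Verify stationarity: grad f(x*) = H x* + g = (0, 0).
Eigenvalues of H: -2, 2.
Eigenvalues have mixed signs, so H is indefinite -> x* is a saddle point.

saddle


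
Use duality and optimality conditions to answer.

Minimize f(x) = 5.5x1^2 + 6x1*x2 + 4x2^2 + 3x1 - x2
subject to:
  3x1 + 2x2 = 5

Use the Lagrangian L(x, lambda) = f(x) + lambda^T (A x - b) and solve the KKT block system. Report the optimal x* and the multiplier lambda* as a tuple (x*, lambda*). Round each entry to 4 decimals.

Form the Lagrangian:
  L(x, lambda) = (1/2) x^T Q x + c^T x + lambda^T (A x - b)
Stationarity (grad_x L = 0): Q x + c + A^T lambda = 0.
Primal feasibility: A x = b.

This gives the KKT block system:
  [ Q   A^T ] [ x     ]   [-c ]
  [ A    0  ] [ lambda ] = [ b ]

Solving the linear system:
  x*      = (0.9545, 1.0682)
  lambda* = (-6.6364)
  f(x*)   = 17.4886

x* = (0.9545, 1.0682), lambda* = (-6.6364)


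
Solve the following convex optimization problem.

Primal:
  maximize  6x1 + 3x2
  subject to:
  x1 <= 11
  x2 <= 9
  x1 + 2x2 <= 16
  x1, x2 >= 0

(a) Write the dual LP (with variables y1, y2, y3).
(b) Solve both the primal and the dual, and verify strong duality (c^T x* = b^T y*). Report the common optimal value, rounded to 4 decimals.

The standard primal-dual pair for 'max c^T x s.t. A x <= b, x >= 0' is:
  Dual:  min b^T y  s.t.  A^T y >= c,  y >= 0.

So the dual LP is:
  minimize  11y1 + 9y2 + 16y3
  subject to:
    y1 + y3 >= 6
    y2 + 2y3 >= 3
    y1, y2, y3 >= 0

Solving the primal: x* = (11, 2.5).
  primal value c^T x* = 73.5.
Solving the dual: y* = (4.5, 0, 1.5).
  dual value b^T y* = 73.5.
Strong duality: c^T x* = b^T y*. Confirmed.

73.5


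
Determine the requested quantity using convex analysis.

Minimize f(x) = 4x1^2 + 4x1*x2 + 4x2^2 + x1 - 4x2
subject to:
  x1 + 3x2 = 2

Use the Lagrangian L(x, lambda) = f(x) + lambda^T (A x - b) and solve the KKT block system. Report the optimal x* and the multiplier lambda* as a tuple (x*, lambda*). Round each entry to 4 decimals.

Form the Lagrangian:
  L(x, lambda) = (1/2) x^T Q x + c^T x + lambda^T (A x - b)
Stationarity (grad_x L = 0): Q x + c + A^T lambda = 0.
Primal feasibility: A x = b.

This gives the KKT block system:
  [ Q   A^T ] [ x     ]   [-c ]
  [ A    0  ] [ lambda ] = [ b ]

Solving the linear system:
  x*      = (-0.5179, 0.8393)
  lambda* = (-0.2143)
  f(x*)   = -1.7232

x* = (-0.5179, 0.8393), lambda* = (-0.2143)


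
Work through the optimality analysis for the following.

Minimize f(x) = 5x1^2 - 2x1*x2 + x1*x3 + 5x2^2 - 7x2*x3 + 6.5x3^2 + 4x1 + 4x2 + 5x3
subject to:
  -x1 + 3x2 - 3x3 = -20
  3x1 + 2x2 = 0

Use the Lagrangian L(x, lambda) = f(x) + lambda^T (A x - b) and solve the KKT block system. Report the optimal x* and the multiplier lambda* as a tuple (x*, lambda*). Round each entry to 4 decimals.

Form the Lagrangian:
  L(x, lambda) = (1/2) x^T Q x + c^T x + lambda^T (A x - b)
Stationarity (grad_x L = 0): Q x + c + A^T lambda = 0.
Primal feasibility: A x = b.

This gives the KKT block system:
  [ Q   A^T ] [ x     ]   [-c ]
  [ A    0  ] [ lambda ] = [ b ]

Solving the linear system:
  x*      = (2.3331, -3.4997, 2.3893)
  lambda* = (20.9639, -5.2519)
  f(x*)   = 213.2793

x* = (2.3331, -3.4997, 2.3893), lambda* = (20.9639, -5.2519)


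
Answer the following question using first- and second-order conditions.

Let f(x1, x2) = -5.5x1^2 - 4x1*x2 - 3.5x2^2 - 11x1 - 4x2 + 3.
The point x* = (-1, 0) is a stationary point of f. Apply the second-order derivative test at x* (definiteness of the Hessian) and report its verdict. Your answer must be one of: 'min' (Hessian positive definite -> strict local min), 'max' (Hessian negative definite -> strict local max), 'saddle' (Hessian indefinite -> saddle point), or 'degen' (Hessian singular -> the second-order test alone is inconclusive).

Compute the Hessian H = grad^2 f:
  H = [[-11, -4], [-4, -7]]
Verify stationarity: grad f(x*) = H x* + g = (0, 0).
Eigenvalues of H: -13.4721, -4.5279.
Both eigenvalues < 0, so H is negative definite -> x* is a strict local max.

max


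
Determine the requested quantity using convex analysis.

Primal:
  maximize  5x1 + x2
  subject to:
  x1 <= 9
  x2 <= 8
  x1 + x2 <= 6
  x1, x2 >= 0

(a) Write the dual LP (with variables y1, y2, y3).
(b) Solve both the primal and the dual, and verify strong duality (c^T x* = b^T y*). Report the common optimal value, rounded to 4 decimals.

The standard primal-dual pair for 'max c^T x s.t. A x <= b, x >= 0' is:
  Dual:  min b^T y  s.t.  A^T y >= c,  y >= 0.

So the dual LP is:
  minimize  9y1 + 8y2 + 6y3
  subject to:
    y1 + y3 >= 5
    y2 + y3 >= 1
    y1, y2, y3 >= 0

Solving the primal: x* = (6, 0).
  primal value c^T x* = 30.
Solving the dual: y* = (0, 0, 5).
  dual value b^T y* = 30.
Strong duality: c^T x* = b^T y*. Confirmed.

30


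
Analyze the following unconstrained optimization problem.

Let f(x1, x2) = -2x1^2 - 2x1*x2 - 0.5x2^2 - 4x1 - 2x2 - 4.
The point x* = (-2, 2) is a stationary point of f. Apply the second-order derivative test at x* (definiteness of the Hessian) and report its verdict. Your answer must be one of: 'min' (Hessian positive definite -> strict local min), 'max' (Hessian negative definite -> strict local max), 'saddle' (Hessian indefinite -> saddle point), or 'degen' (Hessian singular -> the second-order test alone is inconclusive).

Compute the Hessian H = grad^2 f:
  H = [[-4, -2], [-2, -1]]
Verify stationarity: grad f(x*) = H x* + g = (0, 0).
Eigenvalues of H: -5, 0.
H has a zero eigenvalue (singular; negative semidefinite but not definite), so H is neither positive definite, negative definite, nor indefinite. The second-order test alone is inconclusive -> degen.
(Indeed, f is constant along the null direction of H through x*, so x* is not a strict local extremum.)

degen


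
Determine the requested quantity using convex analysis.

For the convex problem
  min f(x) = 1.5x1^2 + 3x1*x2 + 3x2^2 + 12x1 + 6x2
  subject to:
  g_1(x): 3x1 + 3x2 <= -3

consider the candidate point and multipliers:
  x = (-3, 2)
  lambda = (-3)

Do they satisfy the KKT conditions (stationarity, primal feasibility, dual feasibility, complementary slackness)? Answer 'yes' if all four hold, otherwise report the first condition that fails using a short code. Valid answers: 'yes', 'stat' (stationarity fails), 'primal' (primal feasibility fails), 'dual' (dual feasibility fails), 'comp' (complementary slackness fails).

Gradient of f: grad f(x) = Q x + c = (9, 9)
Constraint values g_i(x) = a_i^T x - b_i:
  g_1((-3, 2)) = 0
Stationarity residual: grad f(x) + sum_i lambda_i a_i = (0, 0)
  -> stationarity OK
Primal feasibility (all g_i <= 0): OK
Dual feasibility (all lambda_i >= 0): FAILS
Complementary slackness (lambda_i * g_i(x) = 0 for all i): OK

Verdict: the first failing condition is dual_feasibility -> dual.

dual


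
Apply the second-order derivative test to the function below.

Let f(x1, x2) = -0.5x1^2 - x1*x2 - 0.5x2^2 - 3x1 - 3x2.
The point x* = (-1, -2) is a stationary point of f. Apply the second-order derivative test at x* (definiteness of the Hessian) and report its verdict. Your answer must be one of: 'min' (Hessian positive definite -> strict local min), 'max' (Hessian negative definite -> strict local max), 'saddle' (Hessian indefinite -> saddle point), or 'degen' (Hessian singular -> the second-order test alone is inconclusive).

Compute the Hessian H = grad^2 f:
  H = [[-1, -1], [-1, -1]]
Verify stationarity: grad f(x*) = H x* + g = (0, 0).
Eigenvalues of H: -2, 0.
H has a zero eigenvalue (singular; negative semidefinite but not definite), so H is neither positive definite, negative definite, nor indefinite. The second-order test alone is inconclusive -> degen.
(Indeed, f is constant along the null direction of H through x*, so x* is not a strict local extremum.)

degen


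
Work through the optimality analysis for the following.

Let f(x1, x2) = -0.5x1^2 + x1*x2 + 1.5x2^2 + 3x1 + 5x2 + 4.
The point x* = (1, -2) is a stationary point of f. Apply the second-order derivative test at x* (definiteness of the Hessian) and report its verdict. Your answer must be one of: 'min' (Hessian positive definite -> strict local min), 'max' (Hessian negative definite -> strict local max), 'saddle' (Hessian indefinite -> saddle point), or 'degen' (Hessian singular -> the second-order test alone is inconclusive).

Compute the Hessian H = grad^2 f:
  H = [[-1, 1], [1, 3]]
Verify stationarity: grad f(x*) = H x* + g = (0, 0).
Eigenvalues of H: -1.2361, 3.2361.
Eigenvalues have mixed signs, so H is indefinite -> x* is a saddle point.

saddle


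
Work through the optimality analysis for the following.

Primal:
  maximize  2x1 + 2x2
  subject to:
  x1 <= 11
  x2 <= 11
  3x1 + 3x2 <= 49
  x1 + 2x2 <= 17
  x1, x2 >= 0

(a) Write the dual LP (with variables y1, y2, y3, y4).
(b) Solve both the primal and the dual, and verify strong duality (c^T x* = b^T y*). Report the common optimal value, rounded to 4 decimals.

The standard primal-dual pair for 'max c^T x s.t. A x <= b, x >= 0' is:
  Dual:  min b^T y  s.t.  A^T y >= c,  y >= 0.

So the dual LP is:
  minimize  11y1 + 11y2 + 49y3 + 17y4
  subject to:
    y1 + 3y3 + y4 >= 2
    y2 + 3y3 + 2y4 >= 2
    y1, y2, y3, y4 >= 0

Solving the primal: x* = (11, 3).
  primal value c^T x* = 28.
Solving the dual: y* = (1, 0, 0, 1).
  dual value b^T y* = 28.
Strong duality: c^T x* = b^T y*. Confirmed.

28


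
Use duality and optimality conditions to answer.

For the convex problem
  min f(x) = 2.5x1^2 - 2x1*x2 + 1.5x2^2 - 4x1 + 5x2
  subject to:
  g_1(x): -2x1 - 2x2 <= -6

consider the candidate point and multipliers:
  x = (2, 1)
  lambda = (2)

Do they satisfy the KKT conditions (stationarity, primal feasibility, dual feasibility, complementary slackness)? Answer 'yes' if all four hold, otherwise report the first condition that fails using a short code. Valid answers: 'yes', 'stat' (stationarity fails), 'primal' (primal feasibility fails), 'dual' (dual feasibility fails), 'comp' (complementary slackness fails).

Gradient of f: grad f(x) = Q x + c = (4, 4)
Constraint values g_i(x) = a_i^T x - b_i:
  g_1((2, 1)) = 0
Stationarity residual: grad f(x) + sum_i lambda_i a_i = (0, 0)
  -> stationarity OK
Primal feasibility (all g_i <= 0): OK
Dual feasibility (all lambda_i >= 0): OK
Complementary slackness (lambda_i * g_i(x) = 0 for all i): OK

Verdict: yes, KKT holds.

yes


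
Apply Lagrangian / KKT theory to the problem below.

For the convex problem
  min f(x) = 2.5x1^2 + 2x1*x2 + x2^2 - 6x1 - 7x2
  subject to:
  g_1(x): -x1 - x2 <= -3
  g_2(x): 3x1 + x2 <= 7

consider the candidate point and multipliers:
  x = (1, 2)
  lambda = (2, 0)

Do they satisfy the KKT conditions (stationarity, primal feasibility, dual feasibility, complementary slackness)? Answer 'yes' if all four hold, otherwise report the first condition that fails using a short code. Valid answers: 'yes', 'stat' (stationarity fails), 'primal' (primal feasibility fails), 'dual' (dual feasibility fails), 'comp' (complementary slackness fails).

Gradient of f: grad f(x) = Q x + c = (3, -1)
Constraint values g_i(x) = a_i^T x - b_i:
  g_1((1, 2)) = 0
  g_2((1, 2)) = -2
Stationarity residual: grad f(x) + sum_i lambda_i a_i = (1, -3)
  -> stationarity FAILS
Primal feasibility (all g_i <= 0): OK
Dual feasibility (all lambda_i >= 0): OK
Complementary slackness (lambda_i * g_i(x) = 0 for all i): OK

Verdict: the first failing condition is stationarity -> stat.

stat


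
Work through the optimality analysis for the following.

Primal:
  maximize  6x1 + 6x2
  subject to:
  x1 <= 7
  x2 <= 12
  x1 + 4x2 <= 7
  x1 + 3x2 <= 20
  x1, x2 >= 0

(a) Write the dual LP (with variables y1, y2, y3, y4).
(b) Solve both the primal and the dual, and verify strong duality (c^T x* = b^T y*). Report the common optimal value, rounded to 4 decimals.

The standard primal-dual pair for 'max c^T x s.t. A x <= b, x >= 0' is:
  Dual:  min b^T y  s.t.  A^T y >= c,  y >= 0.

So the dual LP is:
  minimize  7y1 + 12y2 + 7y3 + 20y4
  subject to:
    y1 + y3 + y4 >= 6
    y2 + 4y3 + 3y4 >= 6
    y1, y2, y3, y4 >= 0

Solving the primal: x* = (7, 0).
  primal value c^T x* = 42.
Solving the dual: y* = (4.5, 0, 1.5, 0).
  dual value b^T y* = 42.
Strong duality: c^T x* = b^T y*. Confirmed.

42


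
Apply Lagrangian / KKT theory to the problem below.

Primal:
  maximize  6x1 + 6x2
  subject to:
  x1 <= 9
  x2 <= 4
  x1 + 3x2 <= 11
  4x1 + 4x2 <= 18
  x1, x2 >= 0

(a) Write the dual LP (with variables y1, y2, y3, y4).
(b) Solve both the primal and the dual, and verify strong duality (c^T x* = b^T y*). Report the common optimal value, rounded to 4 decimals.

The standard primal-dual pair for 'max c^T x s.t. A x <= b, x >= 0' is:
  Dual:  min b^T y  s.t.  A^T y >= c,  y >= 0.

So the dual LP is:
  minimize  9y1 + 4y2 + 11y3 + 18y4
  subject to:
    y1 + y3 + 4y4 >= 6
    y2 + 3y3 + 4y4 >= 6
    y1, y2, y3, y4 >= 0

Solving the primal: x* = (4.5, 0).
  primal value c^T x* = 27.
Solving the dual: y* = (0, 0, 0, 1.5).
  dual value b^T y* = 27.
Strong duality: c^T x* = b^T y*. Confirmed.

27


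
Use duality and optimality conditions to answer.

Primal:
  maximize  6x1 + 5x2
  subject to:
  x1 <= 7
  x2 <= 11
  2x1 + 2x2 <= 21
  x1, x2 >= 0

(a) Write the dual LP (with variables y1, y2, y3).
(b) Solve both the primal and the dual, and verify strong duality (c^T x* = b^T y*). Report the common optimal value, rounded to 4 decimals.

The standard primal-dual pair for 'max c^T x s.t. A x <= b, x >= 0' is:
  Dual:  min b^T y  s.t.  A^T y >= c,  y >= 0.

So the dual LP is:
  minimize  7y1 + 11y2 + 21y3
  subject to:
    y1 + 2y3 >= 6
    y2 + 2y3 >= 5
    y1, y2, y3 >= 0

Solving the primal: x* = (7, 3.5).
  primal value c^T x* = 59.5.
Solving the dual: y* = (1, 0, 2.5).
  dual value b^T y* = 59.5.
Strong duality: c^T x* = b^T y*. Confirmed.

59.5


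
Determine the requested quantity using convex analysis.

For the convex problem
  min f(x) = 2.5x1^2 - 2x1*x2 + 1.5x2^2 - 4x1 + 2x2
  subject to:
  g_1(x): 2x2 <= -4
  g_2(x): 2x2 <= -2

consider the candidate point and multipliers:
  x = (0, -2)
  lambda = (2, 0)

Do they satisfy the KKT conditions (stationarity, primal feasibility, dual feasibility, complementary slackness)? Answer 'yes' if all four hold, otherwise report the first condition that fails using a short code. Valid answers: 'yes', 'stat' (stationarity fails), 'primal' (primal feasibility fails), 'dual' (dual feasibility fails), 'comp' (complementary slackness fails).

Gradient of f: grad f(x) = Q x + c = (0, -4)
Constraint values g_i(x) = a_i^T x - b_i:
  g_1((0, -2)) = 0
  g_2((0, -2)) = -2
Stationarity residual: grad f(x) + sum_i lambda_i a_i = (0, 0)
  -> stationarity OK
Primal feasibility (all g_i <= 0): OK
Dual feasibility (all lambda_i >= 0): OK
Complementary slackness (lambda_i * g_i(x) = 0 for all i): OK

Verdict: yes, KKT holds.

yes


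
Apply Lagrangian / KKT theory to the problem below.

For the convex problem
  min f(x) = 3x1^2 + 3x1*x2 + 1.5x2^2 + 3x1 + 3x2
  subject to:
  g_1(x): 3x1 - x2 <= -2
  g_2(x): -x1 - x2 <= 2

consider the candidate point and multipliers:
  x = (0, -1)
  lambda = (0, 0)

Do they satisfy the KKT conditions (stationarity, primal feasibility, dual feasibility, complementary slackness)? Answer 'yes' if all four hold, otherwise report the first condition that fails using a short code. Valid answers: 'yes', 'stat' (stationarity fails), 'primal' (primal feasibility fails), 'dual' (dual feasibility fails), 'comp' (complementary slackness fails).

Gradient of f: grad f(x) = Q x + c = (0, 0)
Constraint values g_i(x) = a_i^T x - b_i:
  g_1((0, -1)) = 3
  g_2((0, -1)) = -1
Stationarity residual: grad f(x) + sum_i lambda_i a_i = (0, 0)
  -> stationarity OK
Primal feasibility (all g_i <= 0): FAILS
Dual feasibility (all lambda_i >= 0): OK
Complementary slackness (lambda_i * g_i(x) = 0 for all i): OK

Verdict: the first failing condition is primal_feasibility -> primal.

primal


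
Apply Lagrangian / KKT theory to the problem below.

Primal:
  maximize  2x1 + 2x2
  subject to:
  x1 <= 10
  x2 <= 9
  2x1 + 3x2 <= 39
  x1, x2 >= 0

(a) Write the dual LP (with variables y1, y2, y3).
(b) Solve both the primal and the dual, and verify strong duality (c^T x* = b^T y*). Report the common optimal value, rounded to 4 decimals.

The standard primal-dual pair for 'max c^T x s.t. A x <= b, x >= 0' is:
  Dual:  min b^T y  s.t.  A^T y >= c,  y >= 0.

So the dual LP is:
  minimize  10y1 + 9y2 + 39y3
  subject to:
    y1 + 2y3 >= 2
    y2 + 3y3 >= 2
    y1, y2, y3 >= 0

Solving the primal: x* = (10, 6.3333).
  primal value c^T x* = 32.6667.
Solving the dual: y* = (0.6667, 0, 0.6667).
  dual value b^T y* = 32.6667.
Strong duality: c^T x* = b^T y*. Confirmed.

32.6667


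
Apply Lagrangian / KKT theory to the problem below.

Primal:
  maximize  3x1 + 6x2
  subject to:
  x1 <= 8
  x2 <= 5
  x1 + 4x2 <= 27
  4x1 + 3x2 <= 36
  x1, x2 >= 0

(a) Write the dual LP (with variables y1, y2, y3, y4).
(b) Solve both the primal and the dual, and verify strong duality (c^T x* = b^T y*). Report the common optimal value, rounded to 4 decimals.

The standard primal-dual pair for 'max c^T x s.t. A x <= b, x >= 0' is:
  Dual:  min b^T y  s.t.  A^T y >= c,  y >= 0.

So the dual LP is:
  minimize  8y1 + 5y2 + 27y3 + 36y4
  subject to:
    y1 + y3 + 4y4 >= 3
    y2 + 4y3 + 3y4 >= 6
    y1, y2, y3, y4 >= 0

Solving the primal: x* = (5.25, 5).
  primal value c^T x* = 45.75.
Solving the dual: y* = (0, 3.75, 0, 0.75).
  dual value b^T y* = 45.75.
Strong duality: c^T x* = b^T y*. Confirmed.

45.75


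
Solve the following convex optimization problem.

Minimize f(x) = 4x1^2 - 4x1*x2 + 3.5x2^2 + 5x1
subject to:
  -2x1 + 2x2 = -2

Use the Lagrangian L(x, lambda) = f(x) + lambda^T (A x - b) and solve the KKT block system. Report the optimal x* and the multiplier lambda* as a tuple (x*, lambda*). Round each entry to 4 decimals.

Form the Lagrangian:
  L(x, lambda) = (1/2) x^T Q x + c^T x + lambda^T (A x - b)
Stationarity (grad_x L = 0): Q x + c + A^T lambda = 0.
Primal feasibility: A x = b.

This gives the KKT block system:
  [ Q   A^T ] [ x     ]   [-c ]
  [ A    0  ] [ lambda ] = [ b ]

Solving the linear system:
  x*      = (-0.2857, -1.2857)
  lambda* = (3.9286)
  f(x*)   = 3.2143

x* = (-0.2857, -1.2857), lambda* = (3.9286)


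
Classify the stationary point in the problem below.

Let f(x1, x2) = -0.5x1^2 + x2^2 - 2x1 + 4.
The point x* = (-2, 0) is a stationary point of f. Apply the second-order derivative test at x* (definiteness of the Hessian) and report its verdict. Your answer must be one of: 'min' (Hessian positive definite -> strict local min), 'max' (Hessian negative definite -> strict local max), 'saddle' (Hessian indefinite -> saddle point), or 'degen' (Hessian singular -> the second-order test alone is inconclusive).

Compute the Hessian H = grad^2 f:
  H = [[-1, 0], [0, 2]]
Verify stationarity: grad f(x*) = H x* + g = (0, 0).
Eigenvalues of H: -1, 2.
Eigenvalues have mixed signs, so H is indefinite -> x* is a saddle point.

saddle


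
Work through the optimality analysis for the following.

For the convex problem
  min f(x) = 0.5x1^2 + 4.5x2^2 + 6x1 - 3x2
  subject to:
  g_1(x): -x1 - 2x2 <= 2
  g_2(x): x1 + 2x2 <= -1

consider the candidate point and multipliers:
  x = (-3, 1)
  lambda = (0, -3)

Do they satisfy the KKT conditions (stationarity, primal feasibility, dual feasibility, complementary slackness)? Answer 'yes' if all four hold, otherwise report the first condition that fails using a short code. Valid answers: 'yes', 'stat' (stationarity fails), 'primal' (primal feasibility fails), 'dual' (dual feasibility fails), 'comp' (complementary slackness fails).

Gradient of f: grad f(x) = Q x + c = (3, 6)
Constraint values g_i(x) = a_i^T x - b_i:
  g_1((-3, 1)) = -1
  g_2((-3, 1)) = 0
Stationarity residual: grad f(x) + sum_i lambda_i a_i = (0, 0)
  -> stationarity OK
Primal feasibility (all g_i <= 0): OK
Dual feasibility (all lambda_i >= 0): FAILS
Complementary slackness (lambda_i * g_i(x) = 0 for all i): OK

Verdict: the first failing condition is dual_feasibility -> dual.

dual
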